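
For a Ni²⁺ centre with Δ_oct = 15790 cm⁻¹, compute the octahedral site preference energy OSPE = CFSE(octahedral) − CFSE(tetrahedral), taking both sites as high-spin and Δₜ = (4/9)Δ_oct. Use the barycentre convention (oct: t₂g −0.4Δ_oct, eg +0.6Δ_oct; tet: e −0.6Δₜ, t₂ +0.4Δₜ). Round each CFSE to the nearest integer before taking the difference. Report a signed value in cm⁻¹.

Ni sits in group 10; removing 2 electrons leaves Ni²⁺ with 10 − 2 = 8 d electrons.
Octahedral (high-spin): t2g^6 e_g^2, CFSE = 6(−0.4) + 2(+0.6) = -1.2Δ_oct = -1.2 × 15790 = -18948 cm⁻¹.
Tetrahedral e^4 t2^4 gives -0.8Δₜ = -0.8 × (4/9) × 15790 = -5614 cm⁻¹.
OSPE = -18948 − (-5614) = -13334 cm⁻¹.

-13334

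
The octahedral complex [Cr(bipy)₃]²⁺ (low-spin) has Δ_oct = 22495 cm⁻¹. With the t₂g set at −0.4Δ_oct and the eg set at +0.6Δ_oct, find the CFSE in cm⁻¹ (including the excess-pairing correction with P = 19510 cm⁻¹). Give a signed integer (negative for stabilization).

bipy is neutral, so the +2 overall charge sits on Cr: oxidation state +2.
Cr is in group 6, so Cr²⁺ is d⁴ (6 − 2 = 4).
Configuration: t₂g⁴ eg⁰.
The orbital stabilization is -1.6Δ_oct = -1.6 × 22495 = -35992 cm⁻¹.
Relative to high-spin t₂g³ eg¹ (0 paired), the low-spin configuration has 1 additional pair, contributing +1 × 19510 = +19510 cm⁻¹.
Combining: -35992 + 19510 = -16482 cm⁻¹.

-16482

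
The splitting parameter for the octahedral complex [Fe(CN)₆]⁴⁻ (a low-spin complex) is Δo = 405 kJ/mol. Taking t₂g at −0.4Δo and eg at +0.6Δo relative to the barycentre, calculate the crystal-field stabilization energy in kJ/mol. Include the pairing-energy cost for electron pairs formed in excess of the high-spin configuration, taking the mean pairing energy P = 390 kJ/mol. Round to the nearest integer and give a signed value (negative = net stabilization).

-192

Each CN⁻ contributes -1; 6 × (-1) = -6. With overall charge -4, Fe is in the +2 oxidation state.
Group 8 minus oxidation state +2 gives a d⁶ configuration for Fe²⁺.
Electron filling gives t₂g⁶ eg⁰.
Orbital CFSE = 6(-0.4) + 0(0.6) = -2.4Δo = -2.4 × 405 = -972 kJ/mol.
Relative to high-spin t₂g⁴ eg² (1 paired), the low-spin configuration has 2 additional pairs, contributing +2 × 390 = +780 kJ/mol.
Combining: -972 + 780 = -192 kJ/mol.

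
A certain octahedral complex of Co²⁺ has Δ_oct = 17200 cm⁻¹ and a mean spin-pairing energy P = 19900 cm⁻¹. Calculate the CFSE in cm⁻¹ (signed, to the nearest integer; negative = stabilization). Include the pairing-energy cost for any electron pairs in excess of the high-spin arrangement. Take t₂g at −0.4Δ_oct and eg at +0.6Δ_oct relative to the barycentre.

Group 9 minus oxidation state +2 gives a d⁷ configuration for Co²⁺.
Here Δ_oct < P (17200 < 19900), so the high-spin state is favoured.
Filling d⁷ accordingly: t₂g⁵ eg².
Orbital CFSE = -0.8Δ_oct = -0.8 × 17200 = -13760 cm⁻¹.
High-spin has no excess pairs, so no pairing correction applies.

-13760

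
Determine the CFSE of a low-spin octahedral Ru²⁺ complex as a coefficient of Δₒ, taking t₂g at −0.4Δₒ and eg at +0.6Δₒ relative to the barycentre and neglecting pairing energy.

Ru²⁺: group 8, so d-count = 8 − 2 = 6.
Configuration: t₂g⁶ eg⁰.
CFSE = 6(-0.4Δₒ) + 0(0.6Δₒ) = -2.4Δₒ + 0.0Δₒ = -2.4Δₒ.

-2.4 Δₒ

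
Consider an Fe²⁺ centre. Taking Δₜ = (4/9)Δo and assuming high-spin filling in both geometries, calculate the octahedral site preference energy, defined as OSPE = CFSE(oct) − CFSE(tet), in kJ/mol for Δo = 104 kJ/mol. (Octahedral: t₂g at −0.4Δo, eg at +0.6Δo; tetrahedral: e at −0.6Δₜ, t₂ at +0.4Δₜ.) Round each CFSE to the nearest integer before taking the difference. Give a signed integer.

-14

Fe sits in group 8; removing 2 electrons leaves Fe²⁺ with 8 − 2 = 6 d electrons.
Octahedral high-spin t2g^4 e_g^2: CFSE = -0.4 × 104 = -42 kJ/mol.
Tetrahedral e^3 t2^3 gives -0.6Δₜ = -0.6 × (4/9) × 104 = -28 kJ/mol.
Subtracting, OSPE = -42 − (-28) = -14 kJ/mol.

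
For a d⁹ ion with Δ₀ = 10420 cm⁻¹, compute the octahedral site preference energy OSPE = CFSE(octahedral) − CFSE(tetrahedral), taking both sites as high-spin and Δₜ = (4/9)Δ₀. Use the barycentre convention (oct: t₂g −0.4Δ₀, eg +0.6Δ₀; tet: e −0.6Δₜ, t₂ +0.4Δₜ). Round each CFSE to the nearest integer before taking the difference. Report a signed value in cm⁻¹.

-4400

In an octahedral site d⁹ (HS) is t2g^6 e_g^3, giving CFSE(oct) = -0.6Δ₀ = -6252 cm⁻¹.
In a tetrahedral site the filling is e^4 t2^5: CFSE(tet) = -0.4Δₜ = -0.4 × (4/9)(10420) = -1852 cm⁻¹.
OSPE = -6252 − (-1852) = -4400 cm⁻¹.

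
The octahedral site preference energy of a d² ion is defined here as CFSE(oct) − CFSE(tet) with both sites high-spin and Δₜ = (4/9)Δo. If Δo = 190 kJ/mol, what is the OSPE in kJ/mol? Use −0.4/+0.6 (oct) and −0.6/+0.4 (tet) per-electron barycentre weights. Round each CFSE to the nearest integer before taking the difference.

Octahedral (high-spin): t₂g² eg⁰, CFSE = 2(−0.4) + 0(+0.6) = -0.8Δo = -0.8 × 190 = -152 kJ/mol.
Tetrahedral e² t₂⁰ gives -1.2Δₜ = -1.2 × (4/9) × 190 = -101 kJ/mol.
OSPE = -152 − (-101) = -51 kJ/mol.

-51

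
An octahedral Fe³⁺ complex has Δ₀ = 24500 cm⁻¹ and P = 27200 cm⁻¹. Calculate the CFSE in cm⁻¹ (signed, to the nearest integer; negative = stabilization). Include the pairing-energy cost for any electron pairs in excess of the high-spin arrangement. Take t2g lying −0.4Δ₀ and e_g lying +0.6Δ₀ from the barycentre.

Fe sits in group 8; removing 3 electrons leaves Fe³⁺ with 8 − 3 = 5 d electrons.
With Δ₀ < P the complex is high-spin.
Filling d⁵ accordingly: t2g^3 e_g^2.
Orbital CFSE = 0.0Δ₀ = 0.0 × 24500 = 0 cm⁻¹.
High-spin has no excess pairs, so no pairing correction applies.

0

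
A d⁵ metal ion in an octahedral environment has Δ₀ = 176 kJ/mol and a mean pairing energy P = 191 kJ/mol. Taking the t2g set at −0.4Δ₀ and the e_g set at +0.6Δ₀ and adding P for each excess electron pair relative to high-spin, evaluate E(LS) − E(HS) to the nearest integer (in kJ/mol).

High-spin: t2g^3 e_g^2, CFSE = 0.0Δ₀ = 0 kJ/mol.
For low-spin the configuration is t2g^5 e_g^0: orbital energy -2.0 × 176 = -352 kJ/mol, and 2 additional pairs relative to high-spin add 382 kJ/mol, giving 30 kJ/mol.
The difference is 30 − (0) = 30 kJ/mol, so high-spin lies lower.

30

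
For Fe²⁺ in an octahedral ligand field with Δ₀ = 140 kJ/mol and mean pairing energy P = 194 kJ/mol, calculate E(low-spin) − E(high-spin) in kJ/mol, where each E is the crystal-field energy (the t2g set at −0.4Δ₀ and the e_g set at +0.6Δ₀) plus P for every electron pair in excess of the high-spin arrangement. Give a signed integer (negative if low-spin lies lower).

Fe is in group 8, so Fe²⁺ is d⁶ (8 − 2 = 6).
In the high-spin limit (t2g^4 e_g^2) the orbital term is -0.4Δ₀ = -56 kJ/mol, with no excess pairing.
For low-spin the configuration is t2g^6 e_g^0: orbital energy -2.4 × 140 = -336 kJ/mol, and 2 additional pairs relative to high-spin add 388 kJ/mol, giving 52 kJ/mol.
The difference is 52 − (-56) = 108 kJ/mol, so high-spin lies lower.

108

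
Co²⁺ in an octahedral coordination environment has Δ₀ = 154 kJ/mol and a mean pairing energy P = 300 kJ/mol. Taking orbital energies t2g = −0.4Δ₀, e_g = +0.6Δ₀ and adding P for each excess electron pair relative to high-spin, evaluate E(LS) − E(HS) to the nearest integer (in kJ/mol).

146

Group 9 minus oxidation state +2 gives a d⁷ configuration for Co²⁺.
In the high-spin limit (t2g^5 e_g^2) the orbital term is -0.8Δ₀ = -123 kJ/mol, with no excess pairing.
Low-spin: t2g^6 e_g^1, orbital CFSE = -1.8Δ₀ = -277 kJ/mol; plus 1 excess pair × P = +300 kJ/mol; total 23 kJ/mol.
Thus E(LS) − E(HS) = 146 kJ/mol.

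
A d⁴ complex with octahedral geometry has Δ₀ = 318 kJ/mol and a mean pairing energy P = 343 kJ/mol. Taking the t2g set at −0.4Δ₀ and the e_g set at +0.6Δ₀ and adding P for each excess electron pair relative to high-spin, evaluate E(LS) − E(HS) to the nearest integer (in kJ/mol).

High-spin d⁴ fills as t2g^3 e_g^1 with CFSE 3(−0.4) + 1(+0.6) = -0.6Δ₀ = -191 kJ/mol.
Low-spin t2g^4 e_g^0 gives -1.6Δ₀ = -509 kJ/mol, but forming 1 extra pair costs 1P = 343 kJ/mol, so E(LS) = -509 + 343 = -166 kJ/mol.
E(LS) − E(HS) = -166 − (-191) = 25 kJ/mol.

25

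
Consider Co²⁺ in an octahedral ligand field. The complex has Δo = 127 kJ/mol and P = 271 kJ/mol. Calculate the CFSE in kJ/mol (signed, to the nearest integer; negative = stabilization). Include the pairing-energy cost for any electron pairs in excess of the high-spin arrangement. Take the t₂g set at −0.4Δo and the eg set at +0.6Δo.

-102

Co is in group 9, so Co²⁺ is d⁷ (9 − 2 = 7).
Here Δo < P (127 < 271), so the high-spin state is favoured.
Filling d⁷ accordingly: t₂g⁵ eg².
Orbital CFSE = -0.8Δo = -0.8 × 127 = -102 kJ/mol.
High-spin has no excess pairs, so no pairing correction applies.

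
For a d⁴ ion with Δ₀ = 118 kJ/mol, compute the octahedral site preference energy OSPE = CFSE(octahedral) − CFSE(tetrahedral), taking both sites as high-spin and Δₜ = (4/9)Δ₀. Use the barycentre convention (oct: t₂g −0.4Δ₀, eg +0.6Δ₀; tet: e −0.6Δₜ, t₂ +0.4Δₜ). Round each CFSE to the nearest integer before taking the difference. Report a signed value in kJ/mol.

-50

Octahedral high-spin t₂g³ eg¹: CFSE = -0.6 × 118 = -71 kJ/mol.
In a tetrahedral site the filling is e² t₂²: CFSE(tet) = -0.4Δₜ = -0.4 × (4/9)(118) = -21 kJ/mol.
OSPE = CFSE(oct) − CFSE(tet) = -71 − (-21) = -50 kJ/mol.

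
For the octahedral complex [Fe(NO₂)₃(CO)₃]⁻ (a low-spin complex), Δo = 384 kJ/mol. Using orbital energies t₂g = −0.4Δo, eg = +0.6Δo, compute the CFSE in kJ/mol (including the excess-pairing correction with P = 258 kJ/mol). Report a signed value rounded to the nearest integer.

-406

Ligand charges: 3×(-1) from NO₂⁻ and 3×(+0) from CO sum to -3; with overall charge -1, Fe is +2.
Group 8 minus oxidation state +2 gives a d⁶ configuration for Fe²⁺.
The d⁶ electrons fill as t₂g⁶ eg⁰.
Orbital CFSE = 6(-0.4) + 0(0.6) = -2.4Δo = -2.4 × 384 = -922 kJ/mol.
Pairing penalty: 3 pairs vs 1 in the high-spin reference → 2 extra × P = 516 kJ/mol.
Overall CFSE = -922 + 516 = -406 kJ/mol.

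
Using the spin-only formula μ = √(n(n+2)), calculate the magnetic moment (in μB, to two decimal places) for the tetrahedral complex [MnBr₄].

3.87 μB

Each Br⁻ contributes -1; 4 × (-1) = -4. With overall charge +0, Mn is in the +4 oxidation state.
Group 7 minus oxidation state +4 gives a d³ configuration for Mn⁴⁺.
Tetrahedral splitting is small, so the complex is high-spin.
Configuration: e^2 t2^1 → 3 unpaired electrons.
μ(spin-only) = √[3(3+2)] = √15 ≈ 3.87 μB.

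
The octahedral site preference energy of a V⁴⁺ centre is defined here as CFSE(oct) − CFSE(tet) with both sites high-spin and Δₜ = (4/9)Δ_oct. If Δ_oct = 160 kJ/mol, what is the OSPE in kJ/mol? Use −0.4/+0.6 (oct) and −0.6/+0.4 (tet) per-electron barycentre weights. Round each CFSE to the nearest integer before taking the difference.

-21

V⁴⁺: group 5, so d-count = 5 − 4 = 1.
In an octahedral site d¹ (HS) is t2g^1 e_g^0, giving CFSE(oct) = -0.4Δ_oct = -64 kJ/mol.
In a tetrahedral site the filling is e^1 t2^0: CFSE(tet) = -0.6Δₜ = -0.6 × (4/9)(160) = -43 kJ/mol.
Subtracting, OSPE = -64 − (-43) = -21 kJ/mol.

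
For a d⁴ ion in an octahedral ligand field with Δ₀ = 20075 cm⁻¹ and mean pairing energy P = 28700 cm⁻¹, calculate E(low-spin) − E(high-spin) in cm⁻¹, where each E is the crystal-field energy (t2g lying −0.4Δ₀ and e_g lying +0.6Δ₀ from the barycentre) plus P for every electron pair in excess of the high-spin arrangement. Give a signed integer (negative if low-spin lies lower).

8625

High-spin d⁴ fills as t2g^3 e_g^1 with CFSE 3(−0.4) + 1(+0.6) = -0.6Δ₀ = -12045 cm⁻¹.
Low-spin: t2g^4 e_g^0, orbital CFSE = -1.6Δ₀ = -32120 cm⁻¹; plus 1 excess pair × P = +28700 cm⁻¹; total -3420 cm⁻¹.
E(LS) − E(HS) = -3420 − (-12045) = 8625 cm⁻¹.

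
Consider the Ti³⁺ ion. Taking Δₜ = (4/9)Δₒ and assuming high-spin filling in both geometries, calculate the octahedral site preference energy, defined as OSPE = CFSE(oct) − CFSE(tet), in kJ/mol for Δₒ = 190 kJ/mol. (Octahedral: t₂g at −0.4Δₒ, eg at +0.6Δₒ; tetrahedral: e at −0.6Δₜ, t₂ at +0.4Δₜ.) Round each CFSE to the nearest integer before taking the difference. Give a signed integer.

-25

Ti is in group 4, so Ti³⁺ is d¹ (4 − 3 = 1).
Octahedral high-spin t2g^1 e_g^0: CFSE = -0.4 × 190 = -76 kJ/mol.
Tetrahedral e^1 t2^0 gives -0.6Δₜ = -0.6 × (4/9) × 190 = -51 kJ/mol.
OSPE = CFSE(oct) − CFSE(tet) = -76 − (-51) = -25 kJ/mol.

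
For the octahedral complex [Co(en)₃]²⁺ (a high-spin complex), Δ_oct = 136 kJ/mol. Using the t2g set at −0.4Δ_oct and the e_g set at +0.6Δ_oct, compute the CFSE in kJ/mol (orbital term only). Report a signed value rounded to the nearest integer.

en is neutral, so the +2 overall charge sits on Co: oxidation state +2.
Co sits in group 9; removing 2 electrons leaves Co²⁺ with 9 − 2 = 7 d electrons.
The d⁷ electrons fill as t2g^5 e_g^2.
Orbital CFSE = 5(-0.4) + 2(0.6) = -0.8Δ_oct = -0.8 × 136 = -109 kJ/mol.

-109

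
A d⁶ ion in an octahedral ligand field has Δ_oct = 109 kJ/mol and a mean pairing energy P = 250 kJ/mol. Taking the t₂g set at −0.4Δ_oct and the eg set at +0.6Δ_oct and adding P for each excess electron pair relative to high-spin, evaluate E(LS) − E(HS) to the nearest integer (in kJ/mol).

High-spin d⁶ fills as t₂g⁴ eg² with CFSE 4(−0.4) + 2(+0.6) = -0.4Δ_oct = -44 kJ/mol.
Low-spin t₂g⁶ eg⁰ gives -2.4Δ_oct = -262 kJ/mol, but forming 2 extra pairs costs 2P = 500 kJ/mol, so E(LS) = -262 + 500 = 238 kJ/mol.
The difference is 238 − (-44) = 282 kJ/mol, so high-spin lies lower.

282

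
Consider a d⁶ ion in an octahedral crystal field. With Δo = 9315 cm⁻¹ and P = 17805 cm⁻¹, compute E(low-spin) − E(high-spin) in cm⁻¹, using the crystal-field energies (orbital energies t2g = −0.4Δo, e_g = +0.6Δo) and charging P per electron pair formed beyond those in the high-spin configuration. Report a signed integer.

In the high-spin limit (t2g^4 e_g^2) the orbital term is -0.4Δo = -3726 cm⁻¹, with no excess pairing.
Low-spin: t2g^6 e_g^0, orbital CFSE = -2.4Δo = -22356 cm⁻¹; plus 2 excess pairs × P = +35610 cm⁻¹; total 13254 cm⁻¹.
The difference is 13254 − (-3726) = 16980 cm⁻¹, so high-spin lies lower.

16980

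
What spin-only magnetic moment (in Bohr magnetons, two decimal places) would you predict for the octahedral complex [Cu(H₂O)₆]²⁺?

1.73 Bohr magnetons

H₂O is neutral, so the +2 overall charge sits on Cu: oxidation state +2.
Group 11 minus oxidation state +2 gives a d⁹ configuration for Cu²⁺.
Configuration: t₂g⁶ eg³ → 1 unpaired electron.
μ(spin-only) = √[1(1+2)] = √3 ≈ 1.73 Bohr magnetons.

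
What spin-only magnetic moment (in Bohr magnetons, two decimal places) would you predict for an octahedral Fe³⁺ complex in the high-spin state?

5.92 Bohr magnetons

Fe sits in group 8; removing 3 electrons leaves Fe³⁺ with 8 − 3 = 5 d electrons.
Configuration: t₂g³ eg² → 5 unpaired electrons.
μ(spin-only) = √[5(5+2)] = √35 ≈ 5.92 Bohr magnetons.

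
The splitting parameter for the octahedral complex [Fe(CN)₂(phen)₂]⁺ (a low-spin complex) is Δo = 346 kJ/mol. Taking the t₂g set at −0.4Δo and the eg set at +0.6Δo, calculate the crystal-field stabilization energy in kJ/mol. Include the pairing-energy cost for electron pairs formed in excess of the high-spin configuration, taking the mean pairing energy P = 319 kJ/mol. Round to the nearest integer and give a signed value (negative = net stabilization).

Ligand charges: 2×(-1) from CN⁻ and 2×(+0) from phen sum to -2; with overall charge +1, Fe is +3.
Fe³⁺: group 8, so d-count = 8 − 3 = 5.
The d⁵ electrons fill as t₂g⁵ eg⁰.
Orbital CFSE = 5(-0.4) + 0(0.6) = -2.0Δo = -2.0 × 346 = -692 kJ/mol.
Pairing penalty: 2 pairs vs 0 in the high-spin reference → 2 extra × P = 638 kJ/mol.
Overall CFSE = -692 + 638 = -54 kJ/mol.

-54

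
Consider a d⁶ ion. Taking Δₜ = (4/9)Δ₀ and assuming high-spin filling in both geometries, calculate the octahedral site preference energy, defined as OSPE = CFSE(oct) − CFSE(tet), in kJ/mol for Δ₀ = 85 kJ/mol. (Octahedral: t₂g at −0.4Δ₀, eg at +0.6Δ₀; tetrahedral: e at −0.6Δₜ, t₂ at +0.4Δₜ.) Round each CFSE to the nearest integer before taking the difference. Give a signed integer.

In an octahedral site d⁶ (HS) is t2g^4 e_g^2, giving CFSE(oct) = -0.4Δ₀ = -34 kJ/mol.
Tetrahedral: e^3 t2^3, CFSE = 3(−0.6) + 3(+0.4) = -0.6Δₜ = -0.6 × (4/9) × 85 = -23 kJ/mol.
Subtracting, OSPE = -34 − (-23) = -11 kJ/mol.

-11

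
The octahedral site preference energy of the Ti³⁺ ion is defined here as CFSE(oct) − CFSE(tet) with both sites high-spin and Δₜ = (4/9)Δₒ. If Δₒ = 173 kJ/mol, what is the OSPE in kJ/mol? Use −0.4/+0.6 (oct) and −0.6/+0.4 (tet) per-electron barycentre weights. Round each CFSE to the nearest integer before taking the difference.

-23

Ti is in group 4, so Ti³⁺ is d¹ (4 − 3 = 1).
Octahedral high-spin t₂g¹ eg⁰: CFSE = -0.4 × 173 = -69 kJ/mol.
Tetrahedral: e¹ t₂⁰, CFSE = 1(−0.6) + 0(+0.4) = -0.6Δₜ = -0.6 × (4/9) × 173 = -46 kJ/mol.
OSPE = -69 − (-46) = -23 kJ/mol.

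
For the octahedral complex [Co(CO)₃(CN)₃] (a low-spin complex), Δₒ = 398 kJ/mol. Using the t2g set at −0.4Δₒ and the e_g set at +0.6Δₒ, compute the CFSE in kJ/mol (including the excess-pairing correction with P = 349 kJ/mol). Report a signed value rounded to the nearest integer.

Ligand charges: 3×(+0) from CO and 3×(-1) from CN⁻ sum to -3; with overall charge +0, Co is +3.
Co is in group 9, so Co³⁺ is d⁶ (9 − 3 = 6).
Electron filling gives t2g^6 e_g^0.
CFSE(orbital) = 6×(-0.4Δₒ) + 0×(0.6Δₒ) = -2.4Δₒ; with Δₒ = 398 kJ/mol that is -955 kJ/mol.
Pairing penalty: 3 pairs vs 1 in the high-spin reference → 2 extra × P = 698 kJ/mol.
Net CFSE = -955 + 698 = -257 kJ/mol.

-257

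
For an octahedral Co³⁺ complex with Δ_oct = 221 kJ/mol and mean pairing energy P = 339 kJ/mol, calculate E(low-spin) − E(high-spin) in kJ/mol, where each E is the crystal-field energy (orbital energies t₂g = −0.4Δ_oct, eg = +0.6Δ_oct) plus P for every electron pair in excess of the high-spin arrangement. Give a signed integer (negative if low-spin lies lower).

Group 9 minus oxidation state +3 gives a d⁶ configuration for Co³⁺.
In the high-spin limit (t₂g⁴ eg²) the orbital term is -0.4Δ_oct = -88 kJ/mol, with no excess pairing.
For low-spin the configuration is t₂g⁶ eg⁰: orbital energy -2.4 × 221 = -530 kJ/mol, and 2 additional pairs relative to high-spin add 678 kJ/mol, giving 148 kJ/mol.
E(LS) − E(HS) = 148 − (-88) = 236 kJ/mol.

236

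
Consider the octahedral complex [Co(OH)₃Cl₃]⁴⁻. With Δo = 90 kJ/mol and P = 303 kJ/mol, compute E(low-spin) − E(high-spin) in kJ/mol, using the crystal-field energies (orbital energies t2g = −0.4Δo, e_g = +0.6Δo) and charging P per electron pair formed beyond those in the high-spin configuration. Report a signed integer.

213

Ligand charges: 3×(-1) from OH⁻ and 3×(-1) from Cl⁻ sum to -6; with overall charge -4, Co is +2.
Group 9 minus oxidation state +2 gives a d⁷ configuration for Co²⁺.
High-spin: t2g^5 e_g^2, CFSE = -0.8Δo = -72 kJ/mol.
Low-spin t2g^6 e_g^1 gives -1.8Δo = -162 kJ/mol, but forming 1 extra pair costs 1P = 303 kJ/mol, so E(LS) = -162 + 303 = 141 kJ/mol.
E(LS) − E(HS) = 141 − (-72) = 213 kJ/mol.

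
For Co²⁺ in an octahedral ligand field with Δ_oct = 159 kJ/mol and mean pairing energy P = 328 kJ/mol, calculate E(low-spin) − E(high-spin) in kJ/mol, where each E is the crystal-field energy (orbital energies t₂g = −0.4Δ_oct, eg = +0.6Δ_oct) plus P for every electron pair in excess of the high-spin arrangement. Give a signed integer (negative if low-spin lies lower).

169

Co²⁺: group 9, so d-count = 9 − 2 = 7.
High-spin d⁷ fills as t₂g⁵ eg² with CFSE 5(−0.4) + 2(+0.6) = -0.8Δ_oct = -127 kJ/mol.
Low-spin: t₂g⁶ eg¹, orbital CFSE = -1.8Δ_oct = -286 kJ/mol; plus 1 excess pair × P = +328 kJ/mol; total 42 kJ/mol.
E(LS) − E(HS) = 42 − (-127) = 169 kJ/mol.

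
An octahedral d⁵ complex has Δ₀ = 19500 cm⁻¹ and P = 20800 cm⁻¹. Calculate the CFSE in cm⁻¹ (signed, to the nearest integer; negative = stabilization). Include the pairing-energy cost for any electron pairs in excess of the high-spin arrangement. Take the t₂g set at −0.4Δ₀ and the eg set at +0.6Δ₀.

0

Here Δ₀ < P (19500 < 20800), so the high-spin state is favoured.
Configuration: t₂g³ eg².
Orbital CFSE = 0.0Δ₀ = 0.0 × 19500 = 0 cm⁻¹.
High-spin has no excess pairs, so no pairing correction applies.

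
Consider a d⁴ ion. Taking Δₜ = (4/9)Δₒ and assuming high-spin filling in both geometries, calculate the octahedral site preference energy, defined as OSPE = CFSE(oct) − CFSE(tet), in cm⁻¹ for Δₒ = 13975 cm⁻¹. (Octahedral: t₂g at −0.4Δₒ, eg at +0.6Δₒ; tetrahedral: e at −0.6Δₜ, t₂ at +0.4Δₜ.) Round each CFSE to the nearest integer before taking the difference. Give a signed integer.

-5901

In an octahedral site d⁴ (HS) is t₂g³ eg¹, giving CFSE(oct) = -0.6Δₒ = -8385 cm⁻¹.
In a tetrahedral site the filling is e² t₂²: CFSE(tet) = -0.4Δₜ = -0.4 × (4/9)(13975) = -2484 cm⁻¹.
OSPE = -8385 − (-2484) = -5901 cm⁻¹.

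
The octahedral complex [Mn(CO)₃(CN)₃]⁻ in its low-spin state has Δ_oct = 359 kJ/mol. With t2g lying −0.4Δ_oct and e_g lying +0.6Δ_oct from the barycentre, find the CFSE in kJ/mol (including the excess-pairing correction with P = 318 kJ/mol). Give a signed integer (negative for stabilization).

Ligand charges: 3×(+0) from CO and 3×(-1) from CN⁻ sum to -3; with overall charge -1, Mn is +2.
Mn is in group 7, so Mn²⁺ is d⁵ (7 − 2 = 5).
Electron filling gives t2g^5 e_g^0.
Orbital CFSE = 5(-0.4) + 0(0.6) = -2.0Δ_oct = -2.0 × 359 = -718 kJ/mol.
Relative to high-spin t2g^3 e_g^2 (0 paired), the low-spin configuration has 2 additional pairs, contributing +2 × 318 = +636 kJ/mol.
Combining: -718 + 636 = -82 kJ/mol.

-82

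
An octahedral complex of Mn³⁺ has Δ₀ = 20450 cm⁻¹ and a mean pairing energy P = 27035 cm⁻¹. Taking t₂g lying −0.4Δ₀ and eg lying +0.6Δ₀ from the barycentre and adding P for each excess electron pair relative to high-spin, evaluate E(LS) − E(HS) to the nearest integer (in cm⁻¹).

6585

Mn sits in group 7; removing 3 electrons leaves Mn³⁺ with 7 − 3 = 4 d electrons.
High-spin d⁴ fills as t₂g³ eg¹ with CFSE 3(−0.4) + 1(+0.6) = -0.6Δ₀ = -12270 cm⁻¹.
For low-spin the configuration is t₂g⁴ eg⁰: orbital energy -1.6 × 20450 = -32720 cm⁻¹, and 1 additional pair relative to high-spin adds 27035 cm⁻¹, giving -5685 cm⁻¹.
Thus E(LS) − E(HS) = 6585 cm⁻¹.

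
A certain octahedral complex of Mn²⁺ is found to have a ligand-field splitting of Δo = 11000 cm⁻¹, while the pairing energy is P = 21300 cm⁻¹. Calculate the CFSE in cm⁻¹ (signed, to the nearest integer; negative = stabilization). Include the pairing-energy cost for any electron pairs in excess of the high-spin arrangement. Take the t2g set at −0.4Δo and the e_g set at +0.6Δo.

Group 7 minus oxidation state +2 gives a d⁵ configuration for Mn²⁺.
Δo < P, so pairing is avoided: the ground state is high-spin.
Configuration: t2g^3 e_g^2.
Orbital CFSE = 0.0Δo = 0.0 × 11000 = 0 cm⁻¹.
High-spin has no excess pairs, so no pairing correction applies.

0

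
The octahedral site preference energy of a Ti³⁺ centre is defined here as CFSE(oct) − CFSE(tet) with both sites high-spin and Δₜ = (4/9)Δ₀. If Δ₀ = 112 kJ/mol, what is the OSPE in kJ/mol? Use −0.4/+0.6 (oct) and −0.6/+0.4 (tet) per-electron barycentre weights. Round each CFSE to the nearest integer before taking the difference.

Ti sits in group 4; removing 3 electrons leaves Ti³⁺ with 4 − 3 = 1 d electrons.
In an octahedral site d¹ (HS) is t₂g¹ eg⁰, giving CFSE(oct) = -0.4Δ₀ = -45 kJ/mol.
Tetrahedral: e¹ t₂⁰, CFSE = 1(−0.6) + 0(+0.4) = -0.6Δₜ = -0.6 × (4/9) × 112 = -30 kJ/mol.
Subtracting, OSPE = -45 − (-30) = -15 kJ/mol.

-15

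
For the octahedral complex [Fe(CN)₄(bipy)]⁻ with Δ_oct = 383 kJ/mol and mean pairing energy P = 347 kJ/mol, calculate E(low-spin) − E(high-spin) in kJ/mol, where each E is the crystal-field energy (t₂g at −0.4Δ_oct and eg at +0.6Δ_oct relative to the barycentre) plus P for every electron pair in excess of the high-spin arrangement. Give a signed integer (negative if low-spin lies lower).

Ligand charges: 4×(-1) from CN⁻ and 1×(+0) from bipy sum to -4; with overall charge -1, Fe is +3.
Fe sits in group 8; removing 3 electrons leaves Fe³⁺ with 8 − 3 = 5 d electrons.
High-spin: t₂g³ eg², CFSE = 0.0Δ_oct = 0 kJ/mol.
Low-spin: t₂g⁵ eg⁰, orbital CFSE = -2.0Δ_oct = -766 kJ/mol; plus 2 excess pairs × P = +694 kJ/mol; total -72 kJ/mol.
Thus E(LS) − E(HS) = -72 kJ/mol.

-72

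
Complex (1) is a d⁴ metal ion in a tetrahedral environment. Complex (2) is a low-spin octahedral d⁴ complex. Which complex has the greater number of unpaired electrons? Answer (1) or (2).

(1): Tetrahedral fields are weak (Δₜ ≈ 4/9 Δₒ), so electrons fill high-spin; e² t₂² → 4 unpaired.
(2): t₂g⁴ eg⁰ → 2 unpaired.
So (1) has more unpaired electrons.

(1)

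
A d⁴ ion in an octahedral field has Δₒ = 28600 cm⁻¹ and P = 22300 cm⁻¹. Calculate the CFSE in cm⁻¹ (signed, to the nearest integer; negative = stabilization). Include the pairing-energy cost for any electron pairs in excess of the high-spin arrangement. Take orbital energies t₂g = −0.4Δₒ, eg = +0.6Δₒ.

-23460

Since Δₒ = 28600 cm⁻¹ > P = 22300 cm⁻¹, the complex adopts the low-spin configuration.
That gives t₂g⁴ eg⁰.
Orbital CFSE = -1.6Δₒ = -1.6 × 28600 = -45760 cm⁻¹.
Excess pairs vs high-spin: 1 − 0 = 1; pairing cost = +22300 cm⁻¹.
Net CFSE = -45760 + 22300 = -23460 cm⁻¹.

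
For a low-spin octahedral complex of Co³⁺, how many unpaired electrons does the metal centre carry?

0

Co sits in group 9; removing 3 electrons leaves Co³⁺ with 9 − 3 = 6 d electrons.
Configuration: t₂g⁶ eg⁰, giving 0 unpaired electrons.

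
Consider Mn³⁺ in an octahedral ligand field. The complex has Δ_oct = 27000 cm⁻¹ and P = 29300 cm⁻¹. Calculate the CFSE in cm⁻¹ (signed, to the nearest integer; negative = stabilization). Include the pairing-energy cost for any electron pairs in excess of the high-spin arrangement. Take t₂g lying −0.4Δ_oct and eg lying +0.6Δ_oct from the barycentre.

Group 7 minus oxidation state +3 gives a d⁴ configuration for Mn³⁺.
With Δ_oct < P the complex is high-spin.
Filling d⁴ accordingly: t₂g³ eg¹.
Orbital CFSE = -0.6Δ_oct = -0.6 × 27000 = -16200 cm⁻¹.
High-spin has no excess pairs, so no pairing correction applies.

-16200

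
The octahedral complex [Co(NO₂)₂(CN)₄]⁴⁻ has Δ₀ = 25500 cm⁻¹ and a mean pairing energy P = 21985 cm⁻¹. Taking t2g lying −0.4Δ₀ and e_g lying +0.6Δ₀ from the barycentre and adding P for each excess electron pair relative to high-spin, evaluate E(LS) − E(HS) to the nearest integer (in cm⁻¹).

-3515

Ligand charges: 2×(-1) from NO₂⁻ and 4×(-1) from CN⁻ sum to -6; with overall charge -4, Co is +2.
Group 9 minus oxidation state +2 gives a d⁷ configuration for Co²⁺.
High-spin d⁷ fills as t2g^5 e_g^2 with CFSE 5(−0.4) + 2(+0.6) = -0.8Δ₀ = -20400 cm⁻¹.
Low-spin t2g^6 e_g^1 gives -1.8Δ₀ = -45900 cm⁻¹, but forming 1 extra pair costs 1P = 21985 cm⁻¹, so E(LS) = -45900 + 21985 = -23915 cm⁻¹.
The difference is -23915 − (-20400) = -3515 cm⁻¹, so low-spin lies lower.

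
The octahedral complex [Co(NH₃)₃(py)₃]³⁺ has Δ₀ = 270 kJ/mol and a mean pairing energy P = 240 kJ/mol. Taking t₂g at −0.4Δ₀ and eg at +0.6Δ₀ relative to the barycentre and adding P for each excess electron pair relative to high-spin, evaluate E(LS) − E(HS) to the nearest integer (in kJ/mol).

-60

Ligand charges: 3×(+0) from NH₃ and 3×(+0) from py sum to +0; with overall charge +3, Co is +3.
Co is in group 9, so Co³⁺ is d⁶ (9 − 3 = 6).
High-spin d⁶ fills as t₂g⁴ eg² with CFSE 4(−0.4) + 2(+0.6) = -0.4Δ₀ = -108 kJ/mol.
Low-spin t₂g⁶ eg⁰ gives -2.4Δ₀ = -648 kJ/mol, but forming 2 extra pairs costs 2P = 480 kJ/mol, so E(LS) = -648 + 480 = -168 kJ/mol.
The difference is -168 − (-108) = -60 kJ/mol, so low-spin lies lower.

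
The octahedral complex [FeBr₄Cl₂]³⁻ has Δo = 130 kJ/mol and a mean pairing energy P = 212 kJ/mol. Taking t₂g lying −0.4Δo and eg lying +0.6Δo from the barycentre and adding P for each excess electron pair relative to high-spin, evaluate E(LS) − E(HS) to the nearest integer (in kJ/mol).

Ligand charges: 4×(-1) from Br⁻ and 2×(-1) from Cl⁻ sum to -6; with overall charge -3, Fe is +3.
Fe is in group 8, so Fe³⁺ is d⁵ (8 − 3 = 5).
High-spin d⁵ fills as t₂g³ eg² with CFSE 3(−0.4) + 2(+0.6) = 0.0Δo = 0 kJ/mol.
For low-spin the configuration is t₂g⁵ eg⁰: orbital energy -2.0 × 130 = -260 kJ/mol, and 2 additional pairs relative to high-spin add 424 kJ/mol, giving 164 kJ/mol.
Thus E(LS) − E(HS) = 164 kJ/mol.

164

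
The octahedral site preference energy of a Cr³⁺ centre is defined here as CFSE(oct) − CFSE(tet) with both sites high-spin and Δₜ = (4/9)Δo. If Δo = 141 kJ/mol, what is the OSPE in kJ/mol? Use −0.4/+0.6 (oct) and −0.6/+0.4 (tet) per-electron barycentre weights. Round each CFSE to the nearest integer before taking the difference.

-119

Cr is in group 6, so Cr³⁺ is d³ (6 − 3 = 3).
Octahedral (high-spin): t₂g³ eg⁰, CFSE = 3(−0.4) + 0(+0.6) = -1.2Δo = -1.2 × 141 = -169 kJ/mol.
In a tetrahedral site the filling is e² t₂¹: CFSE(tet) = -0.8Δₜ = -0.8 × (4/9)(141) = -50 kJ/mol.
OSPE = CFSE(oct) − CFSE(tet) = -169 − (-50) = -119 kJ/mol.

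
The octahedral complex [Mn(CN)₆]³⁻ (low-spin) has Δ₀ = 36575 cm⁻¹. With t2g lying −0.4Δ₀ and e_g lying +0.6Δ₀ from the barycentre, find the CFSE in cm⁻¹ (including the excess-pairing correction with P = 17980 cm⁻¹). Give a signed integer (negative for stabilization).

Each CN⁻ contributes -1; 6 × (-1) = -6. With overall charge -3, Mn is in the +3 oxidation state.
Mn sits in group 7; removing 3 electrons leaves Mn³⁺ with 7 − 3 = 4 d electrons.
The d⁴ electrons fill as t2g^4 e_g^0.
The orbital stabilization is -1.6Δ₀ = -1.6 × 36575 = -58520 cm⁻¹.
High-spin d⁴ would be t2g^3 e_g^1 with 0 pairs; low-spin has 1, so 1 excess pair costs +1P = +17980 cm⁻¹.
Overall CFSE = -58520 + 17980 = -40540 cm⁻¹.

-40540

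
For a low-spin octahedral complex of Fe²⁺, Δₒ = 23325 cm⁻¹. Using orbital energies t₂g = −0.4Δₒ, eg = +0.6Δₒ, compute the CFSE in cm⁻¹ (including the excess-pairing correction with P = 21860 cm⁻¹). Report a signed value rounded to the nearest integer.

-12260

Fe²⁺: group 8, so d-count = 8 − 2 = 6.
Electron filling gives t₂g⁶ eg⁰.
Orbital CFSE = 6(-0.4) + 0(0.6) = -2.4Δₒ = -2.4 × 23325 = -55980 cm⁻¹.
Pairing penalty: 3 pairs vs 1 in the high-spin reference → 2 extra × P = 43720 cm⁻¹.
Net CFSE = -55980 + 43720 = -12260 cm⁻¹.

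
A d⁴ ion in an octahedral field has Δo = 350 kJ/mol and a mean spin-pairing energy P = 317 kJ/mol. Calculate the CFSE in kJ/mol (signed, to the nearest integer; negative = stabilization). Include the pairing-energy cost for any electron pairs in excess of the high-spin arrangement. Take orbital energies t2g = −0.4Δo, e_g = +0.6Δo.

Since Δo = 350 kJ/mol > P = 317 kJ/mol, the complex adopts the low-spin configuration.
That gives t2g^4 e_g^0.
Orbital CFSE = -1.6Δo = -1.6 × 350 = -560 kJ/mol.
Excess pairs vs high-spin: 1 − 0 = 1; pairing cost = +317 kJ/mol.
Net CFSE = -560 + 317 = -243 kJ/mol.

-243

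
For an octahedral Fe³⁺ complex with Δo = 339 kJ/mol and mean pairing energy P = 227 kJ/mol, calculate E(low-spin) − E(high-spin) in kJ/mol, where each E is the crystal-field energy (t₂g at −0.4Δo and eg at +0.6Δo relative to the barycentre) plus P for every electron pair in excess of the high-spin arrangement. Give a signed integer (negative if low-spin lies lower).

Fe is in group 8, so Fe³⁺ is d⁵ (8 − 3 = 5).
High-spin: t₂g³ eg², CFSE = 0.0Δo = 0 kJ/mol.
For low-spin the configuration is t₂g⁵ eg⁰: orbital energy -2.0 × 339 = -678 kJ/mol, and 2 additional pairs relative to high-spin add 454 kJ/mol, giving -224 kJ/mol.
Thus E(LS) − E(HS) = -224 kJ/mol.

-224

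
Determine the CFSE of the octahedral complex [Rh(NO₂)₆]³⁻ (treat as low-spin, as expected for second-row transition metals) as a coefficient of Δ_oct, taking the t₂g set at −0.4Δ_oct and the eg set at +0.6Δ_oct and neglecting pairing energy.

-2.4 Δ_oct

Each NO₂⁻ contributes -1; 6 × (-1) = -6. With overall charge -3, Rh is in the +3 oxidation state.
Rh sits in group 9; removing 3 electrons leaves Rh³⁺ with 9 − 3 = 6 d electrons.
Configuration: t₂g⁶ eg⁰.
CFSE = 6(-0.4Δ_oct) + 0(0.6Δ_oct) = -2.4Δ_oct + 0.0Δ_oct = -2.4Δ_oct.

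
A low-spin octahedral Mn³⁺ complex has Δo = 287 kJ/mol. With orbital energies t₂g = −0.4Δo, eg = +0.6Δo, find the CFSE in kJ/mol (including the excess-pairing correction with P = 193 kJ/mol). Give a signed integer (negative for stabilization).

-266

Mn³⁺: group 7, so d-count = 7 − 3 = 4.
Electron filling gives t₂g⁴ eg⁰.
CFSE(orbital) = 4×(-0.4Δo) + 0×(0.6Δo) = -1.6Δo; with Δo = 287 kJ/mol that is -459 kJ/mol.
Relative to high-spin t₂g³ eg¹ (0 paired), the low-spin configuration has 1 additional pair, contributing +1 × 193 = +193 kJ/mol.
Combining: -459 + 193 = -266 kJ/mol.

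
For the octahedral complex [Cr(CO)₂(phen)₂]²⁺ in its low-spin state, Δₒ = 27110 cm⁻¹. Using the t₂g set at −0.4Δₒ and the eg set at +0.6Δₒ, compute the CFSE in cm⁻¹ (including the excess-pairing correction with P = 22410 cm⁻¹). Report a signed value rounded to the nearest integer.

-20966

Ligand charges: 2×(+0) from CO and 2×(+0) from phen sum to +0; with overall charge +2, Cr is +2.
Group 6 minus oxidation state +2 gives a d⁴ configuration for Cr²⁺.
The d⁴ electrons fill as t₂g⁴ eg⁰.
CFSE(orbital) = 4×(-0.4Δₒ) + 0×(0.6Δₒ) = -1.6Δₒ; with Δₒ = 27110 cm⁻¹ that is -43376 cm⁻¹.
High-spin d⁴ would be t₂g³ eg¹ with 0 pairs; low-spin has 1, so 1 excess pair costs +1P = +22410 cm⁻¹.
Overall CFSE = -43376 + 22410 = -20966 cm⁻¹.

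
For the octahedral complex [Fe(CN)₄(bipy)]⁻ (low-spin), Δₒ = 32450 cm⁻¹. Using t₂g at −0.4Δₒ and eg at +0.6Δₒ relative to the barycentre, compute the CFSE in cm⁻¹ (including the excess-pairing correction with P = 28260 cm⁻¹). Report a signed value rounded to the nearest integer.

-8380

Ligand charges: 4×(-1) from CN⁻ and 1×(+0) from bipy sum to -4; with overall charge -1, Fe is +3.
Fe³⁺: group 8, so d-count = 8 − 3 = 5.
Configuration: t₂g⁵ eg⁰.
Orbital CFSE = 5(-0.4) + 0(0.6) = -2.0Δₒ = -2.0 × 32450 = -64900 cm⁻¹.
Pairing penalty: 2 pairs vs 0 in the high-spin reference → 2 extra × P = 56520 cm⁻¹.
Net CFSE = -64900 + 56520 = -8380 cm⁻¹.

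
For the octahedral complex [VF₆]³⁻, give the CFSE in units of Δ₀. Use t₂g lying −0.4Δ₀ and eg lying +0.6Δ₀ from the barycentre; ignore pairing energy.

-0.8 Δ₀

Each F⁻ contributes -1; 6 × (-1) = -6. With overall charge -3, V is in the +3 oxidation state.
V sits in group 5; removing 3 electrons leaves V³⁺ with 5 − 3 = 2 d electrons.
Configuration: t₂g² eg⁰.
CFSE = 2(-0.4Δ₀) + 0(0.6Δ₀) = -0.8Δ₀ + 0.0Δ₀ = -0.8Δ₀.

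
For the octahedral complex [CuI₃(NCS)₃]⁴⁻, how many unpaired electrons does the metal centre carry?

Ligand charges: 3×(-1) from I⁻ and 3×(-1) from NCS⁻ sum to -6; with overall charge -4, Cu is +2.
Cu sits in group 11; removing 2 electrons leaves Cu²⁺ with 11 − 2 = 9 d electrons.
Configuration: t2g^6 e_g^3, giving 1 unpaired electron.

1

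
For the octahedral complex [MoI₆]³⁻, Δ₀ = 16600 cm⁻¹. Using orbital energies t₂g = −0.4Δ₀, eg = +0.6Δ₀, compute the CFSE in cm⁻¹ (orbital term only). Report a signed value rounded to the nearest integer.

Each I⁻ contributes -1; 6 × (-1) = -6. With overall charge -3, Mo is in the +3 oxidation state.
Mo is in group 6, so Mo³⁺ is d³ (6 − 3 = 3).
Electron filling gives t₂g³ eg⁰.
CFSE(orbital) = 3×(-0.4Δ₀) + 0×(0.6Δ₀) = -1.2Δ₀; with Δ₀ = 16600 cm⁻¹ that is -19920 cm⁻¹.

-19920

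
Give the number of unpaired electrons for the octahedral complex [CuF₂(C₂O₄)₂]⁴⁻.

1

Ligand charges: 2×(-1) from F⁻ and 2×(-2) from C₂O₄²⁻ sum to -6; with overall charge -4, Cu is +2.
Cu is in group 11, so Cu²⁺ is d⁹ (11 − 2 = 9).
Configuration: t2g^6 e_g^3, giving 1 unpaired electron.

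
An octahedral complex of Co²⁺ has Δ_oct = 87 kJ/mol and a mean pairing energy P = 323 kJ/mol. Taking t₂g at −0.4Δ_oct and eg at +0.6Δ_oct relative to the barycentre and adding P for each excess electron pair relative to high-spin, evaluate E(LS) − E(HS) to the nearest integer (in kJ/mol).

Co²⁺: group 9, so d-count = 9 − 2 = 7.
In the high-spin limit (t₂g⁵ eg²) the orbital term is -0.8Δ_oct = -70 kJ/mol, with no excess pairing.
Low-spin: t₂g⁶ eg¹, orbital CFSE = -1.8Δ_oct = -157 kJ/mol; plus 1 excess pair × P = +323 kJ/mol; total 166 kJ/mol.
E(LS) − E(HS) = 166 − (-70) = 236 kJ/mol.

236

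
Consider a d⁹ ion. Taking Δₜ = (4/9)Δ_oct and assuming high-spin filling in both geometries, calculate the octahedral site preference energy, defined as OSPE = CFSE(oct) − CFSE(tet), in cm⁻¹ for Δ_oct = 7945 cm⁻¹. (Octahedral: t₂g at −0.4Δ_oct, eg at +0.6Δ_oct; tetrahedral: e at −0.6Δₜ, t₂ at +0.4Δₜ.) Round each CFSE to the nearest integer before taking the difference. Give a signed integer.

In an octahedral site d⁹ (HS) is t2g^6 e_g^3, giving CFSE(oct) = -0.6Δ_oct = -4767 cm⁻¹.
Tetrahedral e^4 t2^5 gives -0.4Δₜ = -0.4 × (4/9) × 7945 = -1412 cm⁻¹.
OSPE = CFSE(oct) − CFSE(tet) = -4767 − (-1412) = -3355 cm⁻¹.

-3355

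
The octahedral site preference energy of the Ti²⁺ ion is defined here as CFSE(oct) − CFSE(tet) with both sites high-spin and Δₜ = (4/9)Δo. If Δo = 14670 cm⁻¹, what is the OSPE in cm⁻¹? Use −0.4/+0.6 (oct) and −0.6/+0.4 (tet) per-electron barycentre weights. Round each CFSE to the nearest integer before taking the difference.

-3912

Group 4 minus oxidation state +2 gives a d² configuration for Ti²⁺.
Octahedral high-spin t₂g² eg⁰: CFSE = -0.8 × 14670 = -11736 cm⁻¹.
In a tetrahedral site the filling is e² t₂⁰: CFSE(tet) = -1.2Δₜ = -1.2 × (4/9)(14670) = -7824 cm⁻¹.
OSPE = CFSE(oct) − CFSE(tet) = -11736 − (-7824) = -3912 cm⁻¹.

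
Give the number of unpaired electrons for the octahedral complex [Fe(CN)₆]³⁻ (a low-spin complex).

1

Each CN⁻ contributes -1; 6 × (-1) = -6. With overall charge -3, Fe is in the +3 oxidation state.
Group 8 minus oxidation state +3 gives a d⁵ configuration for Fe³⁺.
Configuration: t2g^5 e_g^0, giving 1 unpaired electron.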